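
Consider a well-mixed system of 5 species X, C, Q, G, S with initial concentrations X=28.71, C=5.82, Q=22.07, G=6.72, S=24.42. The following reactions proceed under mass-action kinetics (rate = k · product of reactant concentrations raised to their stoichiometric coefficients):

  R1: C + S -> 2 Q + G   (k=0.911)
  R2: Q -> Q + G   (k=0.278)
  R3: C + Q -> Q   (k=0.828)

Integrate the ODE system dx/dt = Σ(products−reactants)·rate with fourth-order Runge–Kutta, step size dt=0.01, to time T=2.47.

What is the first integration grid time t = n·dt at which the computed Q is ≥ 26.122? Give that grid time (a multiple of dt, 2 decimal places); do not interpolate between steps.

Threshold first reached at t = 0.03

RK4 with dt=0.01: 247 steps to T=2.47. Trajectory (selected grid times):
t=0.00: X=28.71 C=5.82 Q=22.07 G=6.72 S=24.42
t=0.02: X=28.71 C=2.55 Q=25.48 G=8.56 S=22.72
t=0.03: X=28.71 C=1.68 Q=26.33 G=9.06 S=22.29
t=0.27: X=28.71 C=0.00 Q=27.91 G=11.70 S=21.50
t=0.55: X=28.71 C=0.00 Q=27.91 G=13.87 S=21.50
t=0.82: X=28.71 C=0.00 Q=27.91 G=15.97 S=21.50
t=1.10: X=28.71 C=0.00 Q=27.91 G=18.14 S=21.50
t=1.37: X=28.71 C=0.00 Q=27.91 G=20.23 S=21.50
t=1.65: X=28.71 C=0.00 Q=27.91 G=22.41 S=21.50
t=1.92: X=28.71 C=0.00 Q=27.91 G=24.50 S=21.50
t=2.20: X=28.71 C=0.00 Q=27.91 G=26.67 S=21.50
t=2.47: X=28.71 C=0.00 Q=27.91 G=28.77 S=21.50
Q(0.02)=25.479 < 26.122 but Q(0.03)=26.333 ≥ 26.122, so the first grid time is t=0.03.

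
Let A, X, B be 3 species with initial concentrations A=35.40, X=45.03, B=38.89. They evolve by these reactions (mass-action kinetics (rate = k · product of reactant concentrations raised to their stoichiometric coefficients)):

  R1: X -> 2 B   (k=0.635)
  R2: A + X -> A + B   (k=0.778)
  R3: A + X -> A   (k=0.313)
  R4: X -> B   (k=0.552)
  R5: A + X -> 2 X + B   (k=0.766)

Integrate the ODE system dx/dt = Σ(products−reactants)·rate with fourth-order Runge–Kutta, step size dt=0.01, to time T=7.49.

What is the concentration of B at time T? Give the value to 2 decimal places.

B at T = 156.30

RK4 with dt=0.01: 749 steps to T=7.49. Trajectory (selected grid times):
t=0.00: A=35.40 X=45.03 B=38.89
t=0.83: A=0.00 X=10.94 B=139.51
t=1.66: A=0.00 X=4.09 B=150.04
t=2.50: A=0.00 X=1.51 B=154.00
t=3.33: A=0.00 X=0.56 B=155.45
t=4.16: A=0.00 X=0.21 B=155.99
t=4.99: A=0.00 X=0.08 B=156.19
t=5.83: A=0.00 X=0.03 B=156.26
t=6.66: A=0.00 X=0.01 B=156.29
t=7.49: A=0.00 X=0.00 B=156.30
Read off B at T=7.49: 156.30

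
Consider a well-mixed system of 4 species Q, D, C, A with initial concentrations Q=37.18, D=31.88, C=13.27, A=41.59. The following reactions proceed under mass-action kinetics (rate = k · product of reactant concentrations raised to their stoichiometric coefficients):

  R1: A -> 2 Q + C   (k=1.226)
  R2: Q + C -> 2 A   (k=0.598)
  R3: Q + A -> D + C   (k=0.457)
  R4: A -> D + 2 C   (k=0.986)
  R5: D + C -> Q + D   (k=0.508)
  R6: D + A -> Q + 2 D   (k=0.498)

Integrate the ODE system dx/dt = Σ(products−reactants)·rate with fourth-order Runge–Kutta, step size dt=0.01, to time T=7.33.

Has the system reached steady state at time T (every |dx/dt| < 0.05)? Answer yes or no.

Steady state at T: yes

RK4 with dt=0.01: 733 steps to T=7.33. Trajectory (selected grid times):
t=0.00: Q=37.18 D=31.88 C=13.27 A=41.59
t=0.81: Q=65.48 D=115.49 C=0.00 A=0.00
t=1.63: Q=65.48 D=115.49 C=0.00 A=0.00
t=2.44: Q=65.48 D=115.49 C=0.00 A=0.00
t=3.26: Q=65.48 D=115.49 C=0.00 A=0.00
t=4.07: Q=65.48 D=115.49 C=0.00 A=0.00
t=4.89: Q=65.48 D=115.49 C=0.00 A=0.00
t=5.70: Q=65.48 D=115.49 C=0.00 A=0.00
t=6.52: Q=65.48 D=115.49 C=0.00 A=0.00
t=7.33: Q=65.48 D=115.49 C=0.00 A=0.00
Rates at T: R1=0.0000, R2=0.0000, R3=0.0000, R4=0.0000, R5=0.0000, R6=0.0000
dx/dt at T (Σ net stoichiometry × rate): Q=+0.0000, D=+0.0000, C=-0.0000, A=-0.0000
Largest |dx/dt| is |+0.0000| (D) < 0.05 → steady.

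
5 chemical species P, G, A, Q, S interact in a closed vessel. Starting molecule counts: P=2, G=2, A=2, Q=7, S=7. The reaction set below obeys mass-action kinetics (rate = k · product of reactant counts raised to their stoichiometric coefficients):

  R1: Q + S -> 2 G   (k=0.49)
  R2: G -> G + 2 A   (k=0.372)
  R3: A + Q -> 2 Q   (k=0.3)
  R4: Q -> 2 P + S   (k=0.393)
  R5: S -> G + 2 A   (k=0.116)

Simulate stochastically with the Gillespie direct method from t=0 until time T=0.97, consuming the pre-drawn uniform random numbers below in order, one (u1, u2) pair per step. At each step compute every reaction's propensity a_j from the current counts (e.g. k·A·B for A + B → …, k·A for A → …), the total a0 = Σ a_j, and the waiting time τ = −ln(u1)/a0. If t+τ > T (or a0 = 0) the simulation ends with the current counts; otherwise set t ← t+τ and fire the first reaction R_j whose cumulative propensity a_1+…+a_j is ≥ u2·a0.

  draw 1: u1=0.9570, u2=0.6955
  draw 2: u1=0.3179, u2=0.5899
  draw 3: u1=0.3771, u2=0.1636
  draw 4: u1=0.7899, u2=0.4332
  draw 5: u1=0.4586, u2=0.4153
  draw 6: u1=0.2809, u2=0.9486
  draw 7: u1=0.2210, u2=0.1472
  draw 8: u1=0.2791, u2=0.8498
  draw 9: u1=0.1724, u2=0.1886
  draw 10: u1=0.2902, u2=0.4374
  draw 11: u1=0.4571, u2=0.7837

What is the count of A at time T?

t=0.000: P=2 G=2 A=2 Q=7 S=7
Draw 1: a1=24.010, a2=0.744, a3=4.200, a4=2.751, a5=0.812, a0=32.517; τ=−ln(0.9570)/32.517=0.001 → t=0.001; u2·a0=0.6955·32.517=22.616 ≤ a1=24.010 → R1 fires; P=2 G=4 A=2 Q=6 S=6
Draw 2: a1=17.640, a2=1.488, a3=3.600, a4=2.358, a5=0.696, a0=25.782; τ=−ln(0.3179)/25.782=0.044 → t=0.046; u2·a0=0.5899·25.782=15.209 ≤ a1=17.640 → R1 fires; P=2 G=6 A=2 Q=5 S=5
Draw 3: a1=12.250, a2=2.232, a3=3.000, a4=1.965, a5=0.580, a0=20.027; τ=−ln(0.3771)/20.027=0.049 → t=0.094; u2·a0=0.1636·20.027=3.276 ≤ a1=12.250 → R1 fires; P=2 G=8 A=2 Q=4 S=4
Draw 4: a1=7.840, a2=2.976, a3=2.400, a4=1.572, a5=0.464, a0=15.252; τ=−ln(0.7899)/15.252=0.015 → t=0.110; u2·a0=0.4332·15.252=6.607 ≤ a1=7.840 → R1 fires; P=2 G=10 A=2 Q=3 S=3
Draw 5: a1=4.410, a2=3.720, a3=1.800, a4=1.179, a5=0.348, a0=11.457; τ=−ln(0.4586)/11.457=0.068 → t=0.178; u2·a0=0.4153·11.457=4.758; a1=4.410 < 4.758 ≤ a1+a2=8.130 → R2 fires; P=2 G=10 A=4 Q=3 S=3
Draw 6: a1=4.410, a2=3.720, a3=3.600, a4=1.179, a5=0.348, a0=13.257; τ=−ln(0.2809)/13.257=0.096 → t=0.274; u2·a0=0.9486·13.257=12.576; a1+…+a3=11.730 < 12.576 ≤ a1+…+a4=12.909 → R4 fires; P=4 G=10 A=4 Q=2 S=4
Draw 7: a1=3.920, a2=3.720, a3=2.400, a4=0.786, a5=0.464, a0=11.290; τ=−ln(0.2210)/11.290=0.134 → t=0.407; u2·a0=0.1472·11.290=1.662 ≤ a1=3.920 → R1 fires; P=4 G=12 A=4 Q=1 S=3
Draw 8: a1=1.470, a2=4.464, a3=1.200, a4=0.393, a5=0.348, a0=7.875; τ=−ln(0.2791)/7.875=0.162 → t=0.570; u2·a0=0.8498·7.875=6.692; a1+a2=5.934 < 6.692 ≤ a1+…+a3=7.134 → R3 fires; P=4 G=12 A=3 Q=2 S=3
Draw 9: a1=2.940, a2=4.464, a3=1.800, a4=0.786, a5=0.348, a0=10.338; τ=−ln(0.1724)/10.338=0.170 → t=0.740; u2·a0=0.1886·10.338=1.950 ≤ a1=2.940 → R1 fires; P=4 G=14 A=3 Q=1 S=2
Draw 10: a1=0.980, a2=5.208, a3=0.900, a4=0.393, a5=0.232, a0=7.713; τ=−ln(0.2902)/7.713=0.160 → t=0.900; u2·a0=0.4374·7.713=3.374; a1=0.980 < 3.374 ≤ a1+a2=6.188 → R2 fires; P=4 G=14 A=5 Q=1 S=2
Draw 11: a1=0.980, a2=5.208, a3=1.500, a4=0.393, a5=0.232, a0=8.313; τ=−ln(0.4571)/8.313=0.094 → t=0.994 > T=0.97: stop.
Read off A at T=0.97: 5

A at T = 5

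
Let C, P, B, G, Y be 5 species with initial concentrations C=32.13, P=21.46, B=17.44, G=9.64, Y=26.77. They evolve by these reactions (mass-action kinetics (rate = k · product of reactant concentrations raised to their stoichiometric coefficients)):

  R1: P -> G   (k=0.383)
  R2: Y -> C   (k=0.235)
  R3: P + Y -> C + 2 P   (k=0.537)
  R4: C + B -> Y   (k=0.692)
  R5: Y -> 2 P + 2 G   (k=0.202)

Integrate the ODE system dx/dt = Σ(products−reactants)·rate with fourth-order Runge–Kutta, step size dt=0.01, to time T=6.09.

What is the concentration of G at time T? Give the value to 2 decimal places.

RK4 with dt=0.01: 609 steps to T=6.09. Trajectory (selected grid times):
t=0.00: C=32.13 P=21.46 B=17.44 G=9.64 Y=26.77
t=0.68: C=58.48 P=51.39 B=0.00 G=24.69 Y=0.00
t=1.35: C=58.48 P=39.76 B=0.00 G=36.32 Y=0.00
t=2.03: C=58.48 P=30.64 B=0.00 G=45.44 Y=0.00
t=2.71: C=58.48 P=23.61 B=0.00 G=52.46 Y=0.00
t=3.38: C=58.48 P=18.27 B=0.00 G=57.81 Y=0.00
t=4.06: C=58.48 P=14.08 B=0.00 G=62.00 Y=0.00
t=4.74: C=58.48 P=10.85 B=0.00 G=65.22 Y=0.00
t=5.41: C=58.48 P=8.40 B=0.00 G=67.68 Y=0.00
t=6.09: C=58.48 P=6.47 B=0.00 G=69.61 Y=0.00
Read off G at T=6.09: 69.61

G at T = 69.61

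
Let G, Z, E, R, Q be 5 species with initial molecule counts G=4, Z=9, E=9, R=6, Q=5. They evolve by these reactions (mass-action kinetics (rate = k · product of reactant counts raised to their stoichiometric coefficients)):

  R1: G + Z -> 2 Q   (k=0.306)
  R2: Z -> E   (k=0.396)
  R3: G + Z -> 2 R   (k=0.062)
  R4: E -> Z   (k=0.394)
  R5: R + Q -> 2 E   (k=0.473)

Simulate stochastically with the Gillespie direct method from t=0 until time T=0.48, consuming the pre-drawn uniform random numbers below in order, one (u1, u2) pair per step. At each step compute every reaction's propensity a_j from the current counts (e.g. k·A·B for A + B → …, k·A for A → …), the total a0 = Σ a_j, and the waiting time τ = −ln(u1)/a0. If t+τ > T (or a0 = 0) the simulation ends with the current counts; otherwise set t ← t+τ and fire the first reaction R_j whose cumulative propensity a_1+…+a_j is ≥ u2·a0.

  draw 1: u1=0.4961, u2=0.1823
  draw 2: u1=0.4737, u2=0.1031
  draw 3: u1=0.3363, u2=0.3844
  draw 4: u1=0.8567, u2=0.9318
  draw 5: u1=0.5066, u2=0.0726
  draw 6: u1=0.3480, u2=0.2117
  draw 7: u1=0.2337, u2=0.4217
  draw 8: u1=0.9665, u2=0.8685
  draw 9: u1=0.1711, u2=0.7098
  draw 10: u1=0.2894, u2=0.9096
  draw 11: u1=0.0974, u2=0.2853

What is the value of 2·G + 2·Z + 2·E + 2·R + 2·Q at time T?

Check how each reaction changes W = 2·G + 2·Z + 2·E + 2·R + 2·Q (weight of products minus weight of reactants):
R1: G + Z -> 2 Q: (2·2) − (2·1 + 2·1) = 4 − 4 = 0
R2: Z -> E: (2·1) − (2·1) = 2 − 2 = 0
R3: G + Z -> 2 R: (2·2) − (2·1 + 2·1) = 4 − 4 = 0
R4: E -> Z: (2·1) − (2·1) = 2 − 2 = 0
R5: R + Q -> 2 E: (2·2) − (2·1 + 2·1) = 4 − 4 = 0
Every reaction leaves W unchanged, so W is conserved and no simulation is needed: W(T) = W(0) = 2·4 + 2·9 + 2·9 + 2·6 + 2·5 = 66

Value at T = 66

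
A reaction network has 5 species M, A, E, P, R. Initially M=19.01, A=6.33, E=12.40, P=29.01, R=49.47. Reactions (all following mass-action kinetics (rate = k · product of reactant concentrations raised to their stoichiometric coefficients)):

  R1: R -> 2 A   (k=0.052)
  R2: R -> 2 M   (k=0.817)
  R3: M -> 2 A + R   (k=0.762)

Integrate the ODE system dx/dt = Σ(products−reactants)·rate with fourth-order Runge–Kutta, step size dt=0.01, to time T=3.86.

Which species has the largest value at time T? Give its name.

RK4 with dt=0.01: 386 steps to T=3.86. Trajectory (selected grid times):
t=0.00: M=19.01 A=6.33 E=12.40 P=29.01 R=49.47
t=0.43: M=40.71 A=28.56 E=12.40 P=29.01 R=42.66
t=0.86: M=54.66 A=61.95 E=12.40 P=29.01 R=42.62
t=1.29: M=65.84 A=103.48 E=12.40 P=29.01 R=45.93
t=1.72: M=76.54 A=152.28 E=12.40 P=29.01 R=51.16
t=2.14: M=87.55 A=207.12 E=12.40 P=29.01 R=57.58
t=2.57: M=99.98 A=271.24 E=12.40 P=29.01 R=65.34
t=3.00: M=113.96 A=344.36 E=12.40 P=29.01 R=74.29
t=3.43: M=129.80 A=427.66 E=12.40 P=29.01 R=84.54
t=3.86: M=147.80 A=522.53 E=12.40 P=29.01 R=96.23
At T=3.86: M=147.80 A=522.53 E=12.40 P=29.01 R=96.23; the largest is A.

Dominant species at T: A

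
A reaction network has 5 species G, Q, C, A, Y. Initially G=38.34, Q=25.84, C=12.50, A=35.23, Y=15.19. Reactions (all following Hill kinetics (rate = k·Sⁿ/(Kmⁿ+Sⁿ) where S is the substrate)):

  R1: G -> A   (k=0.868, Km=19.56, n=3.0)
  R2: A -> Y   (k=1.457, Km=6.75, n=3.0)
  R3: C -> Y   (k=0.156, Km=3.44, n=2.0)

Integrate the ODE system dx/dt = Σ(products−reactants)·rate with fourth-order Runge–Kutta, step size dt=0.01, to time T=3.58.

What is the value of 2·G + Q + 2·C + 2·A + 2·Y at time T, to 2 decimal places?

Check how each reaction changes W = 2·G + Q + 2·C + 2·A + 2·Y (weight of products minus weight of reactants):
R1: G -> A: (2·1) − (2·1) = 2 − 2 = 0
R2: A -> Y: (2·1) − (2·1) = 2 − 2 = 0
R3: C -> Y: (2·1) − (2·1) = 2 − 2 = 0
Every reaction leaves W unchanged, so W is conserved and no simulation is needed: W(T) = W(0) = 2·38.34 + 25.84 + 2·12.50 + 2·35.23 + 2·15.19 = 228.36

Value at T = 228.36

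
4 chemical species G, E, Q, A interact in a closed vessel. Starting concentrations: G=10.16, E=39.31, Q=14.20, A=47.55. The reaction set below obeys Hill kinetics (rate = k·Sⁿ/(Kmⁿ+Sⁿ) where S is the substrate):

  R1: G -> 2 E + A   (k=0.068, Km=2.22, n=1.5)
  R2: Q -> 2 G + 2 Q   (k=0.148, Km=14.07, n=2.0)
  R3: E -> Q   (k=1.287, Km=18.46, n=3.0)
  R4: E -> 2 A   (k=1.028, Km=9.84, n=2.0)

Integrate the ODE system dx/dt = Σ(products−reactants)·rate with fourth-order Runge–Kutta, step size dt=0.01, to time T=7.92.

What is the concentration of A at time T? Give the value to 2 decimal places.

A at T = 62.83

RK4 with dt=0.01: 792 steps to T=7.92. Trajectory (selected grid times):
t=0.00: G=10.16 E=39.31 Q=14.20 A=47.55
t=0.88: G=10.24 E=37.55 Q=15.29 A=49.30
t=1.76: G=10.33 E=35.81 Q=16.36 A=51.04
t=2.64: G=10.43 E=34.09 Q=17.43 A=52.78
t=3.52: G=10.54 E=32.40 Q=18.48 A=54.49
t=4.40: G=10.65 E=30.75 Q=19.50 A=56.20
t=5.28: G=10.77 E=29.12 Q=20.51 A=57.88
t=6.16: G=10.90 E=27.54 Q=21.49 A=59.55
t=7.04: G=11.03 E=26.00 Q=22.43 A=61.20
t=7.92: G=11.16 E=24.51 Q=23.34 A=62.83
Read off A at T=7.92: 62.83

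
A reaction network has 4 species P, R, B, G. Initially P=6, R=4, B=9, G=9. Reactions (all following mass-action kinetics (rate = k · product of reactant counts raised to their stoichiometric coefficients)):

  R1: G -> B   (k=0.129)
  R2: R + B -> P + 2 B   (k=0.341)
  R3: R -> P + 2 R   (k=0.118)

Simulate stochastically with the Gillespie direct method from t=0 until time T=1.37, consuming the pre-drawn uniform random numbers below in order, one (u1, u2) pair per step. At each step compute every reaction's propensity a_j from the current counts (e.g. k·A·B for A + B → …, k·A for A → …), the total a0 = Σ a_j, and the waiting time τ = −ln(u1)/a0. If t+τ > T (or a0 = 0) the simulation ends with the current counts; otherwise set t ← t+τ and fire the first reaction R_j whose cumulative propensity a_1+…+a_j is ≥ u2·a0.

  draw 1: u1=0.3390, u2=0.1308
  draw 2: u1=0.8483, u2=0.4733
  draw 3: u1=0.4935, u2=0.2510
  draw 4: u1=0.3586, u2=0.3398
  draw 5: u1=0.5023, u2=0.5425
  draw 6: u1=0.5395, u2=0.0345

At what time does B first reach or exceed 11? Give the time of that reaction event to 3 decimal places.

Threshold first reached at t = 0.092

t=0.000: P=6 R=4 B=9 G=9
Draw 1: a1=1.161, a2=12.276, a3=0.472, a0=13.909; τ=−ln(0.3390)/13.909=0.078 → t=0.078; u2·a0=0.1308·13.909=1.819; a1=1.161 < 1.819 ≤ a1+a2=13.437 → R2 fires; P=7 R=3 B=10 G=9
Draw 2: a1=1.161, a2=10.230, a3=0.354, a0=11.745; τ=−ln(0.8483)/11.745=0.014 → t=0.092; u2·a0=0.4733·11.745=5.559; a1=1.161 < 5.559 ≤ a1+a2=11.391 → R2 fires; P=8 R=2 B=11 G=9
Draw 3: a1=1.161, a2=7.502, a3=0.236, a0=8.899; τ=−ln(0.4935)/8.899=0.079 → t=0.171; u2·a0=0.2510·8.899=2.234; a1=1.161 < 2.234 ≤ a1+a2=8.663 → R2 fires; P=9 R=1 B=12 G=9
Draw 4: a1=1.161, a2=4.092, a3=0.118, a0=5.371; τ=−ln(0.3586)/5.371=0.191 → t=0.362; u2·a0=0.3398·5.371=1.825; a1=1.161 < 1.825 ≤ a1+a2=5.253 → R2 fires; P=10 R=0 B=13 G=9
Draw 5: a1=1.161, a2=0.000, a3=0.000, a0=1.161; τ=−ln(0.5023)/1.161=0.593 → t=0.955; u2·a0=0.5425·1.161=0.630 ≤ a1=1.161 → R1 fires; P=10 R=0 B=14 G=8
Draw 6: a1=1.032, a2=0.000, a3=0.000, a0=1.032; τ=−ln(0.5395)/1.032=0.598 → t=1.553 > T=1.37: stop.
B first becomes ≥ 11 when it reaches 11 at the event at t=0.092.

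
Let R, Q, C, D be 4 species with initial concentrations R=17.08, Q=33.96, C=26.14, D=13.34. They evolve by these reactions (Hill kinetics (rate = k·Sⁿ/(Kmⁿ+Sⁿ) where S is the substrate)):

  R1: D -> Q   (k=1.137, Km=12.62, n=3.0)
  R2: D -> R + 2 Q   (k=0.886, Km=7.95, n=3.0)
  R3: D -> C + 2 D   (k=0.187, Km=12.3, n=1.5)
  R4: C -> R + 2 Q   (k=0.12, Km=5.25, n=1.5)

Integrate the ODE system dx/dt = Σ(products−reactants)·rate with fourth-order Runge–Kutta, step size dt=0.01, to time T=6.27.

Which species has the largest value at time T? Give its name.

RK4 with dt=0.01: 627 steps to T=6.27. Trajectory (selected grid times):
t=0.00: R=17.08 Q=33.96 C=26.14 D=13.34
t=0.70: R=17.66 Q=35.53 C=26.13 D=12.49
t=1.39: R=18.21 Q=37.00 C=26.12 D=11.71
t=2.09: R=18.75 Q=38.41 C=26.10 D=10.98
t=2.79: R=19.26 Q=39.74 C=26.08 D=10.30
t=3.48: R=19.75 Q=40.97 C=26.06 D=9.69
t=4.18: R=20.21 Q=42.13 C=26.04 D=9.12
t=4.88: R=20.65 Q=43.20 C=26.01 D=8.61
t=5.57: R=21.05 Q=44.19 C=25.98 D=8.15
t=6.27: R=21.44 Q=45.12 C=25.95 D=7.73
At T=6.27: R=21.44 Q=45.12 C=25.95 D=7.73; the largest is Q.

Dominant species at T: Q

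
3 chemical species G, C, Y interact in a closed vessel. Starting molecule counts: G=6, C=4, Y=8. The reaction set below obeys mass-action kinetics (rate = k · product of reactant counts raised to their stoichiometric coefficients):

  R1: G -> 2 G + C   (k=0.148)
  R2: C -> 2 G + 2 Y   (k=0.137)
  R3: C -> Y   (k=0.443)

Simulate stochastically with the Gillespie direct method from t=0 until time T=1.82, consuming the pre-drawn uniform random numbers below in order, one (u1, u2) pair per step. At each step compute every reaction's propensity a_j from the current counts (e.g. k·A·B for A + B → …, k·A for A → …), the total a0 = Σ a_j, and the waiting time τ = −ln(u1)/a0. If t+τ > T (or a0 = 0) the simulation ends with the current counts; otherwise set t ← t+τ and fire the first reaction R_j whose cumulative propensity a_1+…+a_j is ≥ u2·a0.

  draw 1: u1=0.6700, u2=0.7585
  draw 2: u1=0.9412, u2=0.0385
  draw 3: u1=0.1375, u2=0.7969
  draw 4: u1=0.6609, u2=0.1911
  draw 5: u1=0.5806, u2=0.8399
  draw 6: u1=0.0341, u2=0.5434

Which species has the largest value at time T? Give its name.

t=0.000: G=6 C=4 Y=8
Draw 1: a1=0.888, a2=0.548, a3=1.772, a0=3.208; τ=−ln(0.6700)/3.208=0.125 → t=0.125; u2·a0=0.7585·3.208=2.433; a1+a2=1.436 < 2.433 ≤ a1+…+a3=3.208 → R3 fires; G=6 C=3 Y=9
Draw 2: a1=0.888, a2=0.411, a3=1.329, a0=2.628; τ=−ln(0.9412)/2.628=0.023 → t=0.148; u2·a0=0.0385·2.628=0.101 ≤ a1=0.888 → R1 fires; G=7 C=4 Y=9
Draw 3: a1=1.036, a2=0.548, a3=1.772, a0=3.356; τ=−ln(0.1375)/3.356=0.591 → t=0.739; u2·a0=0.7969·3.356=2.674; a1+a2=1.584 < 2.674 ≤ a1+…+a3=3.356 → R3 fires; G=7 C=3 Y=10
Draw 4: a1=1.036, a2=0.411, a3=1.329, a0=2.776; τ=−ln(0.6609)/2.776=0.149 → t=0.888; u2·a0=0.1911·2.776=0.530 ≤ a1=1.036 → R1 fires; G=8 C=4 Y=10
Draw 5: a1=1.184, a2=0.548, a3=1.772, a0=3.504; τ=−ln(0.5806)/3.504=0.155 → t=1.043; u2·a0=0.8399·3.504=2.943; a1+a2=1.732 < 2.943 ≤ a1+…+a3=3.504 → R3 fires; G=8 C=3 Y=11
Draw 6: a1=1.184, a2=0.411, a3=1.329, a0=2.924; τ=−ln(0.0341)/2.924=1.155 → t=2.199 > T=1.82: stop.
At T=1.82: G=8 C=3 Y=11; the largest is Y.

Dominant species at T: Y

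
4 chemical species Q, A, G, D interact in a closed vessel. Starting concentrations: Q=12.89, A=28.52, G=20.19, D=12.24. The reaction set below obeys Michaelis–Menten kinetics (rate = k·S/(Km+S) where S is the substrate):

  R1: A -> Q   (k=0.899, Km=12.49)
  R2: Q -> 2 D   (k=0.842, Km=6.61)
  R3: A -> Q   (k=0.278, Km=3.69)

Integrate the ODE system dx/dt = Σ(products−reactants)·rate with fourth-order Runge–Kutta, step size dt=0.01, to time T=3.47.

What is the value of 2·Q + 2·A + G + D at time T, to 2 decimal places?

Check how each reaction changes W = 2·Q + 2·A + G + D (weight of products minus weight of reactants):
R1: A -> Q: (2·1) − (2·1) = 2 − 2 = 0
R2: Q -> 2 D: (1·2) − (2·1) = 2 − 2 = 0
R3: A -> Q: (2·1) − (2·1) = 2 − 2 = 0
Every reaction leaves W unchanged, so W is conserved and no simulation is needed: W(T) = W(0) = 2·12.89 + 2·28.52 + 20.19 + 12.24 = 115.25

Value at T = 115.25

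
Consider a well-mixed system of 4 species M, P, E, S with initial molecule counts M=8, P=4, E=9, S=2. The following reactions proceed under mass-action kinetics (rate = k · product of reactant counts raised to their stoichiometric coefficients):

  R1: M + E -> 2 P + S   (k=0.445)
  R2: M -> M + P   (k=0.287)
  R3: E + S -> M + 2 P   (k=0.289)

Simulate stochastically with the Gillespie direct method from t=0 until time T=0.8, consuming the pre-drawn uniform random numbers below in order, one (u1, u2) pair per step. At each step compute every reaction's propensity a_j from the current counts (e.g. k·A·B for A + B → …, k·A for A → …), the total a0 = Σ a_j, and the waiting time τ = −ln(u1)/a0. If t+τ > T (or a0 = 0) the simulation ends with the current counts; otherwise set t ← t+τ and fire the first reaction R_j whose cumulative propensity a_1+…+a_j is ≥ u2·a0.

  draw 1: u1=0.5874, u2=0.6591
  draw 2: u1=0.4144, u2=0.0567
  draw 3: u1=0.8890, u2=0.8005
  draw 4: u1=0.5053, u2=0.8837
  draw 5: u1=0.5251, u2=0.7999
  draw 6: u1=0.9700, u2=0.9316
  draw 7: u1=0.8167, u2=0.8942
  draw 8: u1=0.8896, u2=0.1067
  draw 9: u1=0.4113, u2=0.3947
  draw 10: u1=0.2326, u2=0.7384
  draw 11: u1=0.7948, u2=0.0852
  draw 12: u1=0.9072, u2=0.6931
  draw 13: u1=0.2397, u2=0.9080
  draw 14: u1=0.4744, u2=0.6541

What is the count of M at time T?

t=0.000: M=8 P=4 E=9 S=2
Draw 1: a1=32.040, a2=2.296, a3=5.202, a0=39.538; τ=−ln(0.5874)/39.538=0.013 → t=0.013; u2·a0=0.6591·39.538=26.059 ≤ a1=32.040 → R1 fires; M=7 P=6 E=8 S=3
Draw 2: a1=24.920, a2=2.009, a3=6.936, a0=33.865; τ=−ln(0.4144)/33.865=0.026 → t=0.039; u2·a0=0.0567·33.865=1.920 ≤ a1=24.920 → R1 fires; M=6 P=8 E=7 S=4
Draw 3: a1=18.690, a2=1.722, a3=8.092, a0=28.504; τ=−ln(0.8890)/28.504=0.004 → t=0.044; u2·a0=0.8005·28.504=22.817; a1+a2=20.412 < 22.817 ≤ a1+…+a3=28.504 → R3 fires; M=7 P=10 E=6 S=3
Draw 4: a1=18.690, a2=2.009, a3=5.202, a0=25.901; τ=−ln(0.5053)/25.901=0.026 → t=0.070; u2·a0=0.8837·25.901=22.889; a1+a2=20.699 < 22.889 ≤ a1+…+a3=25.901 → R3 fires; M=8 P=12 E=5 S=2
Draw 5: a1=17.800, a2=2.296, a3=2.890, a0=22.986; τ=−ln(0.5251)/22.986=0.028 → t=0.098; u2·a0=0.7999·22.986=18.387; a1=17.800 < 18.387 ≤ a1+a2=20.096 → R2 fires; M=8 P=13 E=5 S=2
Draw 6: a1=17.800, a2=2.296, a3=2.890, a0=22.986; τ=−ln(0.9700)/22.986=0.001 → t=0.099; u2·a0=0.9316·22.986=21.414; a1+a2=20.096 < 21.414 ≤ a1+…+a3=22.986 → R3 fires; M=9 P=15 E=4 S=1
Draw 7: a1=16.020, a2=2.583, a3=1.156, a0=19.759; τ=−ln(0.8167)/19.759=0.010 → t=0.110; u2·a0=0.8942·19.759=17.668; a1=16.020 < 17.668 ≤ a1+a2=18.603 → R2 fires; M=9 P=16 E=4 S=1
Draw 8: a1=16.020, a2=2.583, a3=1.156, a0=19.759; τ=−ln(0.8896)/19.759=0.006 → t=0.115; u2·a0=0.1067·19.759=2.108 ≤ a1=16.020 → R1 fires; M=8 P=18 E=3 S=2
Draw 9: a1=10.680, a2=2.296, a3=1.734, a0=14.710; τ=−ln(0.4113)/14.710=0.060 → t=0.176; u2·a0=0.3947·14.710=5.806 ≤ a1=10.680 → R1 fires; M=7 P=20 E=2 S=3
Draw 10: a1=6.230, a2=2.009, a3=1.734, a0=9.973; τ=−ln(0.2326)/9.973=0.146 → t=0.322; u2·a0=0.7384·9.973=7.364; a1=6.230 < 7.364 ≤ a1+a2=8.239 → R2 fires; M=7 P=21 E=2 S=3
Draw 11: a1=6.230, a2=2.009, a3=1.734, a0=9.973; τ=−ln(0.7948)/9.973=0.023 → t=0.345; u2·a0=0.0852·9.973=0.850 ≤ a1=6.230 → R1 fires; M=6 P=23 E=1 S=4
Draw 12: a1=2.670, a2=1.722, a3=1.156, a0=5.548; τ=−ln(0.9072)/5.548=0.018 → t=0.363; u2·a0=0.6931·5.548=3.845; a1=2.670 < 3.845 ≤ a1+a2=4.392 → R2 fires; M=6 P=24 E=1 S=4
Draw 13: a1=2.670, a2=1.722, a3=1.156, a0=5.548; τ=−ln(0.2397)/5.548=0.257 → t=0.620; u2·a0=0.9080·5.548=5.038; a1+a2=4.392 < 5.038 ≤ a1+…+a3=5.548 → R3 fires; M=7 P=26 E=0 S=3
Draw 14: a1=0.000, a2=2.009, a3=0.000, a0=2.009; τ=−ln(0.4744)/2.009=0.371 → t=0.991 > T=0.8: stop.
Read off M at T=0.8: 7

M at T = 7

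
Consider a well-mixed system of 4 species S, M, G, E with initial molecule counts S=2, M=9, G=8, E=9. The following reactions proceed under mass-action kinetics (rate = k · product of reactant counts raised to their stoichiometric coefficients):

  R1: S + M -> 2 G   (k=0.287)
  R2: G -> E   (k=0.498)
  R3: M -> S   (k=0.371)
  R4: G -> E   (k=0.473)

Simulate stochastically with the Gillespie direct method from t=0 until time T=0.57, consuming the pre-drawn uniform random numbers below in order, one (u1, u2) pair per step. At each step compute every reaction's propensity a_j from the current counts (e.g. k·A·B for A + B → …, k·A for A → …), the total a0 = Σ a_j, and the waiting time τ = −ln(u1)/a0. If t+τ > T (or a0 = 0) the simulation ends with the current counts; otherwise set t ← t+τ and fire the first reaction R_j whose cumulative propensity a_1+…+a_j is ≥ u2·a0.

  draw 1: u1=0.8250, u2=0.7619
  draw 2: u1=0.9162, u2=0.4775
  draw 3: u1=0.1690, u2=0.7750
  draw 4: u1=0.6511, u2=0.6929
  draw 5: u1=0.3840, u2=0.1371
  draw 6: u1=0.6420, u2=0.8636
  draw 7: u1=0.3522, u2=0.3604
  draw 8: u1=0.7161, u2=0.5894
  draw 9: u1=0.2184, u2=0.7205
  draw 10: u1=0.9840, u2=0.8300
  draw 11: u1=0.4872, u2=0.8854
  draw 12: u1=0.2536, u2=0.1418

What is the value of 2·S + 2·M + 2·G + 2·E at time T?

Value at T = 56

Check how each reaction changes W = 2·S + 2·M + 2·G + 2·E (weight of products minus weight of reactants):
R1: S + M -> 2 G: (2·2) − (2·1 + 2·1) = 4 − 4 = 0
R2: G -> E: (2·1) − (2·1) = 2 − 2 = 0
R3: M -> S: (2·1) − (2·1) = 2 − 2 = 0
R4: G -> E: (2·1) − (2·1) = 2 − 2 = 0
Every reaction leaves W unchanged, so W is conserved and no simulation is needed: W(T) = W(0) = 2·2 + 2·9 + 2·8 + 2·9 = 56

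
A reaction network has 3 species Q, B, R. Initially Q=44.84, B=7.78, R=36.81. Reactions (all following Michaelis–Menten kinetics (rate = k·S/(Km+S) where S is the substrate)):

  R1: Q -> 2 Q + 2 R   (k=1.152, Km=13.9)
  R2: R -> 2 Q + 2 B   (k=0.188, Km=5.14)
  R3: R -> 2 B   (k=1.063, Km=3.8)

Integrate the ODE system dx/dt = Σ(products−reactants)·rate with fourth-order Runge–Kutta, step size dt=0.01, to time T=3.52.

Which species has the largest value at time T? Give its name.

RK4 with dt=0.01: 352 steps to T=3.52. Trajectory (selected grid times):
t=0.00: Q=44.84 B=7.78 R=36.81
t=0.39: Q=45.31 B=8.66 R=37.06
t=0.78: Q=45.79 B=9.54 R=37.30
t=1.17: Q=46.26 B=10.42 R=37.55
t=1.56: Q=46.73 B=11.31 R=37.80
t=1.96: Q=47.22 B=12.21 R=38.06
t=2.35: Q=47.70 B=13.09 R=38.32
t=2.74: Q=48.18 B=13.98 R=38.57
t=3.13: Q=48.66 B=14.86 R=38.83
t=3.52: Q=49.13 B=15.75 R=39.08
At T=3.52: Q=49.13 B=15.75 R=39.08; the largest is Q.

Dominant species at T: Q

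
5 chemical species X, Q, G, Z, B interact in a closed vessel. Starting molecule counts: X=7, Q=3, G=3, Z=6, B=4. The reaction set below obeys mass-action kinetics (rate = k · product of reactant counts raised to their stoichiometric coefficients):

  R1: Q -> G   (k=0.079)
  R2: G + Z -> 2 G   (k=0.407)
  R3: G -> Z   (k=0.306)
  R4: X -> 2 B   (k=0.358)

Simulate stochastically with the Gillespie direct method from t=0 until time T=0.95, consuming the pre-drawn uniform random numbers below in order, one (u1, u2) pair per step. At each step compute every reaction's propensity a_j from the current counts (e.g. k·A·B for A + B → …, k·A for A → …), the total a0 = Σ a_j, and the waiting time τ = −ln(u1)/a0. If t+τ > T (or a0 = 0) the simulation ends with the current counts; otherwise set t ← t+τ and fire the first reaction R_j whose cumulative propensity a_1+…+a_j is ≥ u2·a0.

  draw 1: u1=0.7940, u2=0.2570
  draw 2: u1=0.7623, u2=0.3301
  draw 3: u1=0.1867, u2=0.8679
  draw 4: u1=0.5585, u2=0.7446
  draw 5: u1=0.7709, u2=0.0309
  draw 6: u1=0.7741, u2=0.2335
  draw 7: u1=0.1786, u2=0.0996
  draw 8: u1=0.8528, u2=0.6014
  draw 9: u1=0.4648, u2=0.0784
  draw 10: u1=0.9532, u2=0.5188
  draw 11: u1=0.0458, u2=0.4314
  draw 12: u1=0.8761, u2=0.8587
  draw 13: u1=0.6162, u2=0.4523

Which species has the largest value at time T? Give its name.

t=0.000: X=7 Q=3 G=3 Z=6 B=4
Draw 1: a1=0.237, a2=7.326, a3=0.918, a4=2.506, a0=10.987; τ=−ln(0.7940)/10.987=0.021 → t=0.021; u2·a0=0.2570·10.987=2.824; a1=0.237 < 2.824 ≤ a1+a2=7.563 → R2 fires; X=7 Q=3 G=4 Z=5 B=4
Draw 2: a1=0.237, a2=8.140, a3=1.224, a4=2.506, a0=12.107; τ=−ln(0.7623)/12.107=0.022 → t=0.043; u2·a0=0.3301·12.107=3.997; a1=0.237 < 3.997 ≤ a1+a2=8.377 → R2 fires; X=7 Q=3 G=5 Z=4 B=4
Draw 3: a1=0.237, a2=8.140, a3=1.530, a4=2.506, a0=12.413; τ=−ln(0.1867)/12.413=0.135 → t=0.179; u2·a0=0.8679·12.413=10.773; a1+…+a3=9.907 < 10.773 ≤ a1+…+a4=12.413 → R4 fires; X=6 Q=3 G=5 Z=4 B=6
Draw 4: a1=0.237, a2=8.140, a3=1.530, a4=2.148, a0=12.055; τ=−ln(0.5585)/12.055=0.048 → t=0.227; u2·a0=0.7446·12.055=8.976; a1+a2=8.377 < 8.976 ≤ a1+…+a3=9.907 → R3 fires; X=6 Q=3 G=4 Z=5 B=6
Draw 5: a1=0.237, a2=8.140, a3=1.224, a4=2.148, a0=11.749; τ=−ln(0.7709)/11.749=0.022 → t=0.249; u2·a0=0.0309·11.749=0.363; a1=0.237 < 0.363 ≤ a1+a2=8.377 → R2 fires; X=6 Q=3 G=5 Z=4 B=6
Draw 6: a1=0.237, a2=8.140, a3=1.530, a4=2.148, a0=12.055; τ=−ln(0.7741)/12.055=0.021 → t=0.270; u2·a0=0.2335·12.055=2.815; a1=0.237 < 2.815 ≤ a1+a2=8.377 → R2 fires; X=6 Q=3 G=6 Z=3 B=6
Draw 7: a1=0.237, a2=7.326, a3=1.836, a4=2.148, a0=11.547; τ=−ln(0.1786)/11.547=0.149 → t=0.420; u2·a0=0.0996·11.547=1.150; a1=0.237 < 1.150 ≤ a1+a2=7.563 → R2 fires; X=6 Q=3 G=7 Z=2 B=6
Draw 8: a1=0.237, a2=5.698, a3=2.142, a4=2.148, a0=10.225; τ=−ln(0.8528)/10.225=0.016 → t=0.435; u2·a0=0.6014·10.225=6.149; a1+a2=5.935 < 6.149 ≤ a1+…+a3=8.077 → R3 fires; X=6 Q=3 G=6 Z=3 B=6
Draw 9: a1=0.237, a2=7.326, a3=1.836, a4=2.148, a0=11.547; τ=−ln(0.4648)/11.547=0.066 → t=0.501; u2·a0=0.0784·11.547=0.905; a1=0.237 < 0.905 ≤ a1+a2=7.563 → R2 fires; X=6 Q=3 G=7 Z=2 B=6
Draw 10: a1=0.237, a2=5.698, a3=2.142, a4=2.148, a0=10.225; τ=−ln(0.9532)/10.225=0.005 → t=0.506; u2·a0=0.5188·10.225=5.305; a1=0.237 < 5.305 ≤ a1+a2=5.935 → R2 fires; X=6 Q=3 G=8 Z=1 B=6
Draw 11: a1=0.237, a2=3.256, a3=2.448, a4=2.148, a0=8.089; τ=−ln(0.0458)/8.089=0.381 → t=0.887; u2·a0=0.4314·8.089=3.490; a1=0.237 < 3.490 ≤ a1+a2=3.493 → R2 fires; X=6 Q=3 G=9 Z=0 B=6
Draw 12: a1=0.237, a2=0.000, a3=2.754, a4=2.148, a0=5.139; τ=−ln(0.8761)/5.139=0.026 → t=0.913; u2·a0=0.8587·5.139=4.413; a1+…+a3=2.991 < 4.413 ≤ a1+…+a4=5.139 → R4 fires; X=5 Q=3 G=9 Z=0 B=8
Draw 13: a1=0.237, a2=0.000, a3=2.754, a4=1.790, a0=4.781; τ=−ln(0.6162)/4.781=0.101 → t=1.014 > T=0.95: stop.
At T=0.95: X=5 Q=3 G=9 Z=0 B=8; the largest is G.

Dominant species at T: G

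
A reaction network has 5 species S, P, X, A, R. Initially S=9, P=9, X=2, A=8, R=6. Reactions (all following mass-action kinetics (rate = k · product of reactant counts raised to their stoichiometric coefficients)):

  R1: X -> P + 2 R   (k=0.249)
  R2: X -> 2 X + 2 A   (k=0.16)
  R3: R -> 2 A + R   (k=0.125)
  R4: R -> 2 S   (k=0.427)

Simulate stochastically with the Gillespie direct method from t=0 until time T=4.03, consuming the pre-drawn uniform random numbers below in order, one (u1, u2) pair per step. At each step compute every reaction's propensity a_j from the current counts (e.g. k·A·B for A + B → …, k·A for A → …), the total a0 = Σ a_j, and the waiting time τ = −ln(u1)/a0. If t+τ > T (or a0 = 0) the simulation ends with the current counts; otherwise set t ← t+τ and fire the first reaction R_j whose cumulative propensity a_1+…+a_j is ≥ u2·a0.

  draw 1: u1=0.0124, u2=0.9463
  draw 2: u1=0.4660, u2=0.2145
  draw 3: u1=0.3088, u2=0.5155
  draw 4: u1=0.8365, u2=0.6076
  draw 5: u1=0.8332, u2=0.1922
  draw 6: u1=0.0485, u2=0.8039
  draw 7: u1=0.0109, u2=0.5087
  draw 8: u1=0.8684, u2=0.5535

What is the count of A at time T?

A at T = 10

t=0.000: S=9 P=9 X=2 A=8 R=6
Draw 1: a1=0.498, a2=0.320, a3=0.750, a4=2.562, a0=4.130; τ=−ln(0.0124)/4.130=1.063 → t=1.063; u2·a0=0.9463·4.130=3.908; a1+…+a3=1.568 < 3.908 ≤ a1+…+a4=4.130 → R4 fires; S=11 P=9 X=2 A=8 R=5
Draw 2: a1=0.498, a2=0.320, a3=0.625, a4=2.135, a0=3.578; τ=−ln(0.4660)/3.578=0.213 → t=1.276; u2·a0=0.2145·3.578=0.767; a1=0.498 < 0.767 ≤ a1+a2=0.818 → R2 fires; S=11 P=9 X=3 A=10 R=5
Draw 3: a1=0.747, a2=0.480, a3=0.625, a4=2.135, a0=3.987; τ=−ln(0.3088)/3.987=0.295 → t=1.571; u2·a0=0.5155·3.987=2.055; a1+…+a3=1.852 < 2.055 ≤ a1+…+a4=3.987 → R4 fires; S=13 P=9 X=3 A=10 R=4
Draw 4: a1=0.747, a2=0.480, a3=0.500, a4=1.708, a0=3.435; τ=−ln(0.8365)/3.435=0.052 → t=1.623; u2·a0=0.6076·3.435=2.087; a1+…+a3=1.727 < 2.087 ≤ a1+…+a4=3.435 → R4 fires; S=15 P=9 X=3 A=10 R=3
Draw 5: a1=0.747, a2=0.480, a3=0.375, a4=1.281, a0=2.883; τ=−ln(0.8332)/2.883=0.063 → t=1.686; u2·a0=0.1922·2.883=0.554 ≤ a1=0.747 → R1 fires; S=15 P=10 X=2 A=10 R=5
Draw 6: a1=0.498, a2=0.320, a3=0.625, a4=2.135, a0=3.578; τ=−ln(0.0485)/3.578=0.846 → t=2.532; u2·a0=0.8039·3.578=2.876; a1+…+a3=1.443 < 2.876 ≤ a1+…+a4=3.578 → R4 fires; S=17 P=10 X=2 A=10 R=4
Draw 7: a1=0.498, a2=0.320, a3=0.500, a4=1.708, a0=3.026; τ=−ln(0.0109)/3.026=1.493 → t=4.026; u2·a0=0.5087·3.026=1.539; a1+…+a3=1.318 < 1.539 ≤ a1+…+a4=3.026 → R4 fires; S=19 P=10 X=2 A=10 R=3
Draw 8: a1=0.498, a2=0.320, a3=0.375, a4=1.281, a0=2.474; τ=−ln(0.8684)/2.474=0.057 → t=4.083 > T=4.03: stop.
Read off A at T=4.03: 10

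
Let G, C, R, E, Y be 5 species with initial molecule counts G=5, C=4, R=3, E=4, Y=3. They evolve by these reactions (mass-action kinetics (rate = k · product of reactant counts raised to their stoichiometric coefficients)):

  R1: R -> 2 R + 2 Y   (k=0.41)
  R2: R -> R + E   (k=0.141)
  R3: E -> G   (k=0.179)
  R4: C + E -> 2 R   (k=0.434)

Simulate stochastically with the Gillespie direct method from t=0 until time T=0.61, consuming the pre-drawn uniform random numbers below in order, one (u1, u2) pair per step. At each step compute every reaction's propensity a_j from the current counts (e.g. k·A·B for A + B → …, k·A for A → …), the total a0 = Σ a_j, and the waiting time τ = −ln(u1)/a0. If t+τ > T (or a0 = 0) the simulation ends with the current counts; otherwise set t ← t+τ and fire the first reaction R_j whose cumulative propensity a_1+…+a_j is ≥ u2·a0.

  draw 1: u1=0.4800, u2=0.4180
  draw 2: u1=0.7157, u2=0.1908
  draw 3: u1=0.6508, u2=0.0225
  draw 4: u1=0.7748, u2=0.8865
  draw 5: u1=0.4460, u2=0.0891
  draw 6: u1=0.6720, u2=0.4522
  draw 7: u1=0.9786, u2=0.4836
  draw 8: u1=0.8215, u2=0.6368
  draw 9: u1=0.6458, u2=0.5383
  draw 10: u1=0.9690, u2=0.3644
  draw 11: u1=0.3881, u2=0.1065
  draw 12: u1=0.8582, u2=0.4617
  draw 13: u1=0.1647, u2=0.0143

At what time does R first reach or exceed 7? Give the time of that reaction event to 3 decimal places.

Threshold first reached at t = 0.181

t=0.000: G=5 C=4 R=3 E=4 Y=3
Draw 1: a1=1.230, a2=0.423, a3=0.716, a4=6.944, a0=9.313; τ=−ln(0.4800)/9.313=0.079 → t=0.079; u2·a0=0.4180·9.313=3.893; a1+…+a3=2.369 < 3.893 ≤ a1+…+a4=9.313 → R4 fires; G=5 C=3 R=5 E=3 Y=3
Draw 2: a1=2.050, a2=0.705, a3=0.537, a4=3.906, a0=7.198; τ=−ln(0.7157)/7.198=0.046 → t=0.125; u2·a0=0.1908·7.198=1.373 ≤ a1=2.050 → R1 fires; G=5 C=3 R=6 E=3 Y=5
Draw 3: a1=2.460, a2=0.846, a3=0.537, a4=3.906, a0=7.749; τ=−ln(0.6508)/7.749=0.055 → t=0.181; u2·a0=0.0225·7.749=0.174 ≤ a1=2.460 → R1 fires; G=5 C=3 R=7 E=3 Y=7
Draw 4: a1=2.870, a2=0.987, a3=0.537, a4=3.906, a0=8.300; τ=−ln(0.7748)/8.300=0.031 → t=0.211; u2·a0=0.8865·8.300=7.358; a1+…+a3=4.394 < 7.358 ≤ a1+…+a4=8.300 → R4 fires; G=5 C=2 R=9 E=2 Y=7
Draw 5: a1=3.690, a2=1.269, a3=0.358, a4=1.736, a0=7.053; τ=−ln(0.4460)/7.053=0.114 → t=0.326; u2·a0=0.0891·7.053=0.628 ≤ a1=3.690 → R1 fires; G=5 C=2 R=10 E=2 Y=9
Draw 6: a1=4.100, a2=1.410, a3=0.358, a4=1.736, a0=7.604; τ=−ln(0.6720)/7.604=0.052 → t=0.378; u2·a0=0.4522·7.604=3.439 ≤ a1=4.100 → R1 fires; G=5 C=2 R=11 E=2 Y=11
Draw 7: a1=4.510, a2=1.551, a3=0.358, a4=1.736, a0=8.155; τ=−ln(0.9786)/8.155=0.003 → t=0.381; u2·a0=0.4836·8.155=3.944 ≤ a1=4.510 → R1 fires; G=5 C=2 R=12 E=2 Y=13
Draw 8: a1=4.920, a2=1.692, a3=0.358, a4=1.736, a0=8.706; τ=−ln(0.8215)/8.706=0.023 → t=0.403; u2·a0=0.6368·8.706=5.544; a1=4.920 < 5.544 ≤ a1+a2=6.612 → R2 fires; G=5 C=2 R=12 E=3 Y=13
Draw 9: a1=4.920, a2=1.692, a3=0.537, a4=2.604, a0=9.753; τ=−ln(0.6458)/9.753=0.045 → t=0.448; u2·a0=0.5383·9.753=5.250; a1=4.920 < 5.250 ≤ a1+a2=6.612 → R2 fires; G=5 C=2 R=12 E=4 Y=13
Draw 10: a1=4.920, a2=1.692, a3=0.716, a4=3.472, a0=10.800; τ=−ln(0.9690)/10.800=0.003 → t=0.451; u2·a0=0.3644·10.800=3.936 ≤ a1=4.920 → R1 fires; G=5 C=2 R=13 E=4 Y=15
Draw 11: a1=5.330, a2=1.833, a3=0.716, a4=3.472, a0=11.351; τ=−ln(0.3881)/11.351=0.083 → t=0.535; u2·a0=0.1065·11.351=1.209 ≤ a1=5.330 → R1 fires; G=5 C=2 R=14 E=4 Y=17
Draw 12: a1=5.740, a2=1.974, a3=0.716, a4=3.472, a0=11.902; τ=−ln(0.8582)/11.902=0.013 → t=0.547; u2·a0=0.4617·11.902=5.495 ≤ a1=5.740 → R1 fires; G=5 C=2 R=15 E=4 Y=19
Draw 13: a1=6.150, a2=2.115, a3=0.716, a4=3.472, a0=12.453; τ=−ln(0.1647)/12.453=0.145 → t=0.692 > T=0.61: stop.
R first becomes ≥ 7 when it reaches 7 at the event at t=0.181.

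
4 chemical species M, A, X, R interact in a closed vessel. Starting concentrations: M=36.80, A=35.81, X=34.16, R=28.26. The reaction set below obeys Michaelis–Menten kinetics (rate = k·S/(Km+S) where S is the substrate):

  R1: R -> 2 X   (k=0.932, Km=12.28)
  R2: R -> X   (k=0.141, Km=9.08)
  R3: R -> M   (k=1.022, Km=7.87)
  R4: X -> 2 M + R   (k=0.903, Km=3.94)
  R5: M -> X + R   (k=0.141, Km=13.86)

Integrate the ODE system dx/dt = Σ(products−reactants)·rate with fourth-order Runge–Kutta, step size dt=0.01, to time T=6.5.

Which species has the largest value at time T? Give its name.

RK4 with dt=0.01: 650 steps to T=6.5. Trajectory (selected grid times):
t=0.00: M=36.80 A=35.81 X=34.16 R=28.26
t=0.72: M=38.47 A=35.81 X=34.66 R=27.80
t=1.44: M=40.13 A=35.81 X=35.16 R=27.35
t=2.17: M=41.82 A=35.81 X=35.65 R=26.89
t=2.89: M=43.48 A=35.81 X=36.14 R=26.45
t=3.61: M=45.15 A=35.81 X=36.62 R=26.02
t=4.33: M=46.81 A=35.81 X=37.09 R=25.59
t=5.06: M=48.49 A=35.81 X=37.57 R=25.16
t=5.78: M=50.15 A=35.81 X=38.04 R=24.75
t=6.50: M=51.80 A=35.81 X=38.49 R=24.34
At T=6.5: M=51.80 A=35.81 X=38.49 R=24.34; the largest is M.

Dominant species at T: M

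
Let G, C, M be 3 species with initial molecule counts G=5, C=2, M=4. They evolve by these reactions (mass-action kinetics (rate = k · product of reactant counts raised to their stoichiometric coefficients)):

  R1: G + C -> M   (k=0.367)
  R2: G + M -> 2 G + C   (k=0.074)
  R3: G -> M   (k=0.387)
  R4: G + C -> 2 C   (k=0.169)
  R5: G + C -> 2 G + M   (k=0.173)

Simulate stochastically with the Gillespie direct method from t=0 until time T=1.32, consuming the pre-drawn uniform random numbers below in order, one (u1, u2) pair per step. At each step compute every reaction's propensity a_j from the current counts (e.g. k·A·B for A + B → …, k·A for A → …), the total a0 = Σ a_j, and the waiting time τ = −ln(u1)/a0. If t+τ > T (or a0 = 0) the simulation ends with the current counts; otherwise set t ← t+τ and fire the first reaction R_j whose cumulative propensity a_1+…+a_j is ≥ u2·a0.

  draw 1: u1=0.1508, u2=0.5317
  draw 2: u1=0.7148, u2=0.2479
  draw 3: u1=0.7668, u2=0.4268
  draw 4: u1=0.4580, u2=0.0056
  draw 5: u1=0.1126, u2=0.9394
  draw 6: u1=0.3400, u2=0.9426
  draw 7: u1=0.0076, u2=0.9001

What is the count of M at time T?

t=0.000: G=5 C=2 M=4
Draw 1: a1=3.670, a2=1.480, a3=1.935, a4=1.690, a5=1.730, a0=10.505; τ=−ln(0.1508)/10.505=0.180 → t=0.180; u2·a0=0.5317·10.505=5.586; a1+a2=5.150 < 5.586 ≤ a1+…+a3=7.085 → R3 fires; G=4 C=2 M=5
Draw 2: a1=2.936, a2=1.480, a3=1.548, a4=1.352, a5=1.384, a0=8.700; τ=−ln(0.7148)/8.700=0.039 → t=0.219; u2·a0=0.2479·8.700=2.157 ≤ a1=2.936 → R1 fires; G=3 C=1 M=6
Draw 3: a1=1.101, a2=1.332, a3=1.161, a4=0.507, a5=0.519, a0=4.620; τ=−ln(0.7668)/4.620=0.057 → t=0.276; u2·a0=0.4268·4.620=1.972; a1=1.101 < 1.972 ≤ a1+a2=2.433 → R2 fires; G=4 C=2 M=5
Draw 4: a1=2.936, a2=1.480, a3=1.548, a4=1.352, a5=1.384, a0=8.700; τ=−ln(0.4580)/8.700=0.090 → t=0.366; u2·a0=0.0056·8.700=0.049 ≤ a1=2.936 → R1 fires; G=3 C=1 M=6
Draw 5: a1=1.101, a2=1.332, a3=1.161, a4=0.507, a5=0.519, a0=4.620; τ=−ln(0.1126)/4.620=0.473 → t=0.839; u2·a0=0.9394·4.620=4.340; a1+…+a4=4.101 < 4.340 ≤ a1+…+a5=4.620 → R5 fires; G=4 C=0 M=7
Draw 6: a1=0.000, a2=2.072, a3=1.548, a4=0.000, a5=0.000, a0=3.620; τ=−ln(0.3400)/3.620=0.298 → t=1.137; u2·a0=0.9426·3.620=3.412; a1+a2=2.072 < 3.412 ≤ a1+…+a3=3.620 → R3 fires; G=3 C=0 M=8
Draw 7: a1=0.000, a2=1.776, a3=1.161, a4=0.000, a5=0.000, a0=2.937; τ=−ln(0.0076)/2.937=1.661 → t=2.798 > T=1.32: stop.
Read off M at T=1.32: 8

M at T = 8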